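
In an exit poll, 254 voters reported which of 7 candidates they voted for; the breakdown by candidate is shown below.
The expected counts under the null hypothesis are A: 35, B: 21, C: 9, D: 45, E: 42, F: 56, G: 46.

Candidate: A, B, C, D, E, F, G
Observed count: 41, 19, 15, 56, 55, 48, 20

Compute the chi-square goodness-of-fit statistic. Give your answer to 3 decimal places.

χ² = (41−35)²/35 + (19−21)²/21 + (15−9)²/9 + (56−45)²/45 + (55−42)²/42 + (48−56)²/56 + (20−46)²/46
   = 1.0286 + 0.1905 + 4.0000 + 2.6889 + 4.0238 + 1.1429 + 14.6957
Sum = 27.770

27.770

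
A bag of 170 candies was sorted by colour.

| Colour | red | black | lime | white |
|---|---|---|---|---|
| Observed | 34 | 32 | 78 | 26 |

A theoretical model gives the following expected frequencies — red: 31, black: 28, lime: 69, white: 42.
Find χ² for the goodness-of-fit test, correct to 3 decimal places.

red: (34 − 31)²/31 = 9/31 = 0.2903
black: (32 − 28)²/28 = 16/28 = 0.5714
lime: (78 − 69)²/69 = 81/69 = 1.1739
white: (26 − 42)²/42 = 256/42 = 6.0952
Sum = 8.131

8.131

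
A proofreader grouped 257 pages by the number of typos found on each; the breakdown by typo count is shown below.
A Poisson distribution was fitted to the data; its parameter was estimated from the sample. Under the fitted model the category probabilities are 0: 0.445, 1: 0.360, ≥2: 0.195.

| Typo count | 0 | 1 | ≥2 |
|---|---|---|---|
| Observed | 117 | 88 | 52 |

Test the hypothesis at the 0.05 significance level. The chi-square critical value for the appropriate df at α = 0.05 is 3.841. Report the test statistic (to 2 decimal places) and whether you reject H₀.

0.35; do not reject

Expected counts E_i = n·p_i: 257×0.445 = 114.365, 257×0.360 = 92.52, 257×0.195 = 50.115.
χ² = (117−114.365)²/114.365 + (88−92.52)²/92.52 + (52−50.115)²/50.115
   = 0.061 + 0.221 + 0.071
Sum = 0.35
df = 1. Since 0.35 < 3.841, we do not reject H₀.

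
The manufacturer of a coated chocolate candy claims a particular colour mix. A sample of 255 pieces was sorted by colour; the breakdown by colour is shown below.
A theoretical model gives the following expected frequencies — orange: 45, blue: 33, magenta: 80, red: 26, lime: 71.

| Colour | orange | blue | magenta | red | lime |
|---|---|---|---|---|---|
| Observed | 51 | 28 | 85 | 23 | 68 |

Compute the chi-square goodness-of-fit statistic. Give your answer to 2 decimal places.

2.34

χ² = (51−45)²/45 + (28−33)²/33 + (85−80)²/80 + (23−26)²/26 + (68−71)²/71
   = 0.800 + 0.758 + 0.313 + 0.346 + 0.127
Sum = 2.34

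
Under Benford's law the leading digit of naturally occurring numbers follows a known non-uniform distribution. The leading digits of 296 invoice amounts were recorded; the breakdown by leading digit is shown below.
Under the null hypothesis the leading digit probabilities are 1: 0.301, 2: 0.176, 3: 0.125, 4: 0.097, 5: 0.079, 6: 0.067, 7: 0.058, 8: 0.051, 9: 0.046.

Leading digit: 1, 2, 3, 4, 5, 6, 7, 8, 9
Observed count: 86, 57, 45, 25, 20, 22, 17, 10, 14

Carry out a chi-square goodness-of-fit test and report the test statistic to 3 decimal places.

Expected counts E_i = n·p_i: 296×0.301 = 89.096, 296×0.176 = 52.096, 296×0.125 = 37, 296×0.097 = 28.712, 296×0.079 = 23.384, 296×0.067 = 19.832, 296×0.058 = 17.168, 296×0.051 = 15.096, 296×0.046 = 13.616.
χ² = (86−89.096)²/89.096 + (57−52.096)²/52.096 + (45−37)²/37 + (25−28.712)²/28.712 + (20−23.384)²/23.384 + (22−19.832)²/19.832 + (17−17.168)²/17.168 + (10−15.096)²/15.096 + (14−13.616)²/13.616
   = 0.1076 + 0.4616 + 1.7297 + 0.4799 + 0.4897 + 0.2370 + 0.0016 + 1.7203 + 0.0108
Sum = 5.238

5.238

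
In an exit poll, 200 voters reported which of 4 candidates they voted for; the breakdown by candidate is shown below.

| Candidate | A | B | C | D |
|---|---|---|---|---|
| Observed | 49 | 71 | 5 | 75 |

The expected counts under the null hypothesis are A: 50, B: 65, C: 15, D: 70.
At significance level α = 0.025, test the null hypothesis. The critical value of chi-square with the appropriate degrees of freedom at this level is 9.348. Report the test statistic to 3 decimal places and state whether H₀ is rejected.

7.598; do not reject

A: (49 − 50)²/50 = 1/50 = 0.0200
B: (71 − 65)²/65 = 36/65 = 0.5538
C: (5 − 15)²/15 = 100/15 = 6.6667
D: (75 − 70)²/70 = 25/70 = 0.3571
Sum = 7.598
df = 3. Since 7.598 < 9.348, we do not reject H₀.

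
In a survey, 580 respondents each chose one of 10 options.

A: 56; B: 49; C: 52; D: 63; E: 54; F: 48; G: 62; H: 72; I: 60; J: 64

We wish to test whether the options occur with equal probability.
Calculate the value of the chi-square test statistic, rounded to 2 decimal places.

Expected count for each of the 10 categories: 580/10 = 58.
χ² = (56−58)²/58 + (49−58)²/58 + (52−58)²/58 + (63−58)²/58 + (54−58)²/58 + (48−58)²/58 + (62−58)²/58 + (72−58)²/58 + (60−58)²/58 + (64−58)²/58
   = 0.069 + 1.397 + 0.621 + 0.431 + 0.276 + 1.724 + 0.276 + 3.379 + 0.069 + 0.621
Sum = 8.86

8.86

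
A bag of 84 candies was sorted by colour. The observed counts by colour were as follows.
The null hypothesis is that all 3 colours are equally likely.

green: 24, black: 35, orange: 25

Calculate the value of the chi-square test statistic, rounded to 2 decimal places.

2.64

Expected count for each of the 3 categories: 84/3 = 28.
cat         O        E   (O−E)²/E
green      24       28      0.571
black      35       28      1.750
orange     25       28      0.321
Sum = 2.64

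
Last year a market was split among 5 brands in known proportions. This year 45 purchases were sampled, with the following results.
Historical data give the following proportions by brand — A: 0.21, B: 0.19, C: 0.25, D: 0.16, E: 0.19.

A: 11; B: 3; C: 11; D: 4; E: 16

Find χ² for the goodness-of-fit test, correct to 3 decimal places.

Expected counts E_i = n·p_i: 45×0.21 = 9.45, 45×0.19 = 8.55, 45×0.25 = 11.25, 45×0.16 = 7.2, 45×0.19 = 8.55.
cat         O        E   (O−E)²/E
A          11     9.45     0.2542
B           3     8.55     3.6026
C          11    11.25     0.0056
D           4      7.2     1.4222
E          16     8.55     6.4915
Sum = 11.776

11.776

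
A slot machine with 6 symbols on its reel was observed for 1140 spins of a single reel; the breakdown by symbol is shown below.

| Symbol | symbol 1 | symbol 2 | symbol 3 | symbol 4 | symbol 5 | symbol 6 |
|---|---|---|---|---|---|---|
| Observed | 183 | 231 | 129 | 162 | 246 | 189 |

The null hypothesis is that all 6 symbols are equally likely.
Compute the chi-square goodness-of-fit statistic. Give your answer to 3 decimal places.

49.326

Expected count for each of the 6 categories: 1140/6 = 190.
χ² = (183−190)²/190 + (231−190)²/190 + (129−190)²/190 + (162−190)²/190 + (246−190)²/190 + (189−190)²/190
   = 0.2579 + 8.8474 + 19.5842 + 4.1263 + 16.5053 + 0.0053
Sum = 49.326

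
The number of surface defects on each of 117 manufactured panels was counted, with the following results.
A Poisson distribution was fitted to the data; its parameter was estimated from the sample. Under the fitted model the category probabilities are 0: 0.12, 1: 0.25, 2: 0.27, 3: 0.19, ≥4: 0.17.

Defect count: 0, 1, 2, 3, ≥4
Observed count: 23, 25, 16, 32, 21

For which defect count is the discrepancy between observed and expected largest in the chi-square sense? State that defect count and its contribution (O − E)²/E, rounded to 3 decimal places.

2, 7.694

Expected counts E_i = n·p_i: 117×0.12 = 14.04, 117×0.25 = 29.25, 117×0.27 = 31.59, 117×0.19 = 22.23, 117×0.17 = 19.89.
χ² = (23−14.04)²/14.04 + (25−29.25)²/29.25 + (16−31.59)²/31.59 + (32−22.23)²/22.23 + (21−19.89)²/19.89
   = 5.7181 + 0.6175 + 7.6938 + 4.2939 + 0.0619
The largest term is for 2: 7.694.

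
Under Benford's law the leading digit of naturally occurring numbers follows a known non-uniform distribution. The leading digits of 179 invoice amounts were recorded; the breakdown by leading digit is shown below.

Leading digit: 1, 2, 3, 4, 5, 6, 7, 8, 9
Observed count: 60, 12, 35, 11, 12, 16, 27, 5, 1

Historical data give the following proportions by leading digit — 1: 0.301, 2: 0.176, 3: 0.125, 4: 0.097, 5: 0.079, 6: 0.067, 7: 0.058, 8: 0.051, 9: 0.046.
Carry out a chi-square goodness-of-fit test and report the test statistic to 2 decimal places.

Expected counts E_i = n·p_i: 179×0.301 = 53.879, 179×0.176 = 31.504, 179×0.125 = 22.375, 179×0.097 = 17.363, 179×0.079 = 14.141, 179×0.067 = 11.993, 179×0.058 = 10.382, 179×0.051 = 9.129, 179×0.046 = 8.234.
χ² = (60−53.879)²/53.879 + (12−31.504)²/31.504 + (35−22.375)²/22.375 + (11−17.363)²/17.363 + (12−14.141)²/14.141 + (16−11.993)²/11.993 + (27−10.382)²/10.382 + (5−9.129)²/9.129 + (1−8.234)²/8.234
   = 0.695 + 12.075 + 7.124 + 2.332 + 0.324 + 1.339 + 26.600 + 1.868 + 6.355
Sum = 58.71

58.71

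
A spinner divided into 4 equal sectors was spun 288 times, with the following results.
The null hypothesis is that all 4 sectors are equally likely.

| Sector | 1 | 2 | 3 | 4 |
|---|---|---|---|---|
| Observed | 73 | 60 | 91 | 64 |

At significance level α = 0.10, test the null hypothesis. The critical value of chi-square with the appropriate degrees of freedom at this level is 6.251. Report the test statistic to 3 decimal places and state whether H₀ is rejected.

Expected count for each of the 4 categories: 288/4 = 72.
1: (73 − 72)²/72 = 1/72 = 0.0139
2: (60 − 72)²/72 = 144/72 = 2.0000
3: (91 − 72)²/72 = 361/72 = 5.0139
4: (64 − 72)²/72 = 64/72 = 0.8889
Sum = 7.917
df = 3. Since 7.917 > 6.251, we reject H₀.

7.917; reject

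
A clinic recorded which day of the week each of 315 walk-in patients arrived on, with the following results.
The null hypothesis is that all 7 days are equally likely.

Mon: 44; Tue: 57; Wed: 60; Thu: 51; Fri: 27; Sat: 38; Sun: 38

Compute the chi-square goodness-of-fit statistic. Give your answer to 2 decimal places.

Under H₀ each category has probability 1/7, so each expected count is 315/7 = 45.
Mon: (44 − 45)²/45 = 1/45 = 0.022
Tue: (57 − 45)²/45 = 144/45 = 3.200
Wed: (60 − 45)²/45 = 225/45 = 5.000
Thu: (51 − 45)²/45 = 36/45 = 0.800
Fri: (27 − 45)²/45 = 324/45 = 7.200
Sat: (38 − 45)²/45 = 49/45 = 1.089
Sun: (38 − 45)²/45 = 49/45 = 1.089
Sum = 18.40

18.40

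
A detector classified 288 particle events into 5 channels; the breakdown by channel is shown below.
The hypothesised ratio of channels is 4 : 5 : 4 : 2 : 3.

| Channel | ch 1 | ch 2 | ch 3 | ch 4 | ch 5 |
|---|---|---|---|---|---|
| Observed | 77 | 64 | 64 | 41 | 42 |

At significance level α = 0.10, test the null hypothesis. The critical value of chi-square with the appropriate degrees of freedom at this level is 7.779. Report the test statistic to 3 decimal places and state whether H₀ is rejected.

Ratio total = 18. Expected counts: 288×4/18 = 64, 288×5/18 = 80, 288×4/18 = 64, 288×2/18 = 32, 288×3/18 = 48.
ch 1: (77 − 64)²/64 = 169/64 = 2.6406
ch 2: (64 − 80)²/80 = 256/80 = 3.2000
ch 3: (64 − 64)²/64 = 0/64 = 0.0000
ch 4: (41 − 32)²/32 = 81/32 = 2.5313
ch 5: (42 − 48)²/48 = 36/48 = 0.7500
Sum = 9.122
df = 4. Since 9.122 > 7.779, we reject H₀.

9.122; reject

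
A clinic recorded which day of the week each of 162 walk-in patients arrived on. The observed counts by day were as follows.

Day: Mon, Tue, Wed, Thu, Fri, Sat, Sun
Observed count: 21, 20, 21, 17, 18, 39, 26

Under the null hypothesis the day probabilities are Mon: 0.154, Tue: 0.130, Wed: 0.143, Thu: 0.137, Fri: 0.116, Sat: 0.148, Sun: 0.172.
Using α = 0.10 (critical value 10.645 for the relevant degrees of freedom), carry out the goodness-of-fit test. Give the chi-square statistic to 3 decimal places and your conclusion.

Expected counts E_i = n·p_i: 162×0.154 = 24.948, 162×0.130 = 21.06, 162×0.143 = 23.166, 162×0.137 = 22.194, 162×0.116 = 18.792, 162×0.148 = 23.976, 162×0.172 = 27.864.
χ² = (21−24.948)²/24.948 + (20−21.06)²/21.06 + (21−23.166)²/23.166 + (17−22.194)²/22.194 + (18−18.792)²/18.792 + (39−23.976)²/23.976 + (26−27.864)²/27.864
   = 0.6248 + 0.0534 + 0.2025 + 1.2155 + 0.0334 + 9.4144 + 0.1247
Sum = 11.669
df = 6. Since 11.669 > 10.645, we reject H₀.

11.669; reject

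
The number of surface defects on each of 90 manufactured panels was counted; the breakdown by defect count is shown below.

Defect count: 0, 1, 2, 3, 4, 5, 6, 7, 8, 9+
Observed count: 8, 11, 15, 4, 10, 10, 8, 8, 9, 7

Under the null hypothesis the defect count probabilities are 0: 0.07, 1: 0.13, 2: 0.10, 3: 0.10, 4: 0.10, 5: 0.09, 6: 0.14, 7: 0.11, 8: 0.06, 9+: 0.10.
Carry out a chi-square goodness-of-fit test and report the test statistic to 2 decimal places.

12.72

Expected counts E_i = n·p_i: 90×0.07 = 6.3, 90×0.13 = 11.7, 90×0.10 = 9, 90×0.10 = 9, 90×0.10 = 9, 90×0.09 = 8.1, 90×0.14 = 12.6, 90×0.11 = 9.9, 90×0.06 = 5.4, 90×0.10 = 9.
0: (8 − 6.3)²/6.3 = 2.89/6.3 = 0.459
1: (11 − 11.7)²/11.7 = 0.49/11.7 = 0.042
2: (15 − 9)²/9 = 36/9 = 4.000
3: (4 − 9)²/9 = 25/9 = 2.778
4: (10 − 9)²/9 = 1/9 = 0.111
5: (10 − 8.1)²/8.1 = 3.61/8.1 = 0.446
6: (8 − 12.6)²/12.6 = 21.16/12.6 = 1.679
7: (8 − 9.9)²/9.9 = 3.61/9.9 = 0.365
8: (9 − 5.4)²/5.4 = 12.96/5.4 = 2.400
9+: (7 − 9)²/9 = 4/9 = 0.444
Sum = 12.72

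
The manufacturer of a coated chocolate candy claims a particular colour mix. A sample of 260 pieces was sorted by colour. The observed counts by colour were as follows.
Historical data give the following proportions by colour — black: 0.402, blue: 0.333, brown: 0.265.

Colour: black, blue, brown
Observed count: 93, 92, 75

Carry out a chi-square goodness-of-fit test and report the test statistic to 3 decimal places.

Expected counts E_i = n·p_i: 260×0.402 = 104.52, 260×0.333 = 86.58, 260×0.265 = 68.9.
black: (93 − 104.52)²/104.52 = 132.7104/104.52 = 1.2697
blue: (92 − 86.58)²/86.58 = 29.3764/86.58 = 0.3393
brown: (75 − 68.9)²/68.9 = 37.21/68.9 = 0.5401
Sum = 2.149

2.149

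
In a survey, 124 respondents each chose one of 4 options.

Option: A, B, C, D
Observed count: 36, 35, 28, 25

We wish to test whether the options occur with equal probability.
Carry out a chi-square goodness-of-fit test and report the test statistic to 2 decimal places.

Under H₀ each category has probability 1/4, so each expected count is 124/4 = 31.
χ² = (36−31)²/31 + (35−31)²/31 + (28−31)²/31 + (25−31)²/31
   = 0.806 + 0.516 + 0.290 + 1.161
Sum = 2.77

2.77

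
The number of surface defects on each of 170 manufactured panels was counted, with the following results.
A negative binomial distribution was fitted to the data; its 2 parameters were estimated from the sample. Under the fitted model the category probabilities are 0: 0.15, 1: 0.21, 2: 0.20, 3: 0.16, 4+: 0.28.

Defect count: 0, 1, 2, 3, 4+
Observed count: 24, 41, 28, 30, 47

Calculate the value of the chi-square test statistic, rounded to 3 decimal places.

Expected counts E_i = n·p_i: 170×0.15 = 25.5, 170×0.21 = 35.7, 170×0.20 = 34, 170×0.16 = 27.2, 170×0.28 = 47.6.
cat         O        E   (O−E)²/E
0          24     25.5     0.0882
1          41     35.7     0.7868
2          28       34     1.0588
3          30     27.2     0.2882
4+         47     47.6     0.0076
Sum = 2.230

2.230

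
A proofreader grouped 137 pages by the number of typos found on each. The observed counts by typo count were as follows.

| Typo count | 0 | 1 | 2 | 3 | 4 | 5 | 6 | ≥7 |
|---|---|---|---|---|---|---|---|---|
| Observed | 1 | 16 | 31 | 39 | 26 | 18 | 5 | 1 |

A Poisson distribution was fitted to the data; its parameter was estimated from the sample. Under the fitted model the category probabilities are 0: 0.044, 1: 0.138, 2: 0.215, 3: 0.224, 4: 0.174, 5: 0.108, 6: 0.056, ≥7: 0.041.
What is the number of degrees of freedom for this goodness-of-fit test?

6

There are k = 8 categories and 1 parameter estimated from the data, so df = 8 − 1 − 1 = 6.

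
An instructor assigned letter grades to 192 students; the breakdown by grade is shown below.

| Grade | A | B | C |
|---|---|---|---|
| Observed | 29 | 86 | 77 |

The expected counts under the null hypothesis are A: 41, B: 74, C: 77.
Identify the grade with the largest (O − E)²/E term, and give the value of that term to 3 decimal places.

A, 3.512

A: (29 − 41)²/41 = 144/41 = 3.5122
B: (86 − 74)²/74 = 144/74 = 1.9459
C: (77 − 77)²/77 = 0/77 = 0.0000
The largest term is for A: 3.512.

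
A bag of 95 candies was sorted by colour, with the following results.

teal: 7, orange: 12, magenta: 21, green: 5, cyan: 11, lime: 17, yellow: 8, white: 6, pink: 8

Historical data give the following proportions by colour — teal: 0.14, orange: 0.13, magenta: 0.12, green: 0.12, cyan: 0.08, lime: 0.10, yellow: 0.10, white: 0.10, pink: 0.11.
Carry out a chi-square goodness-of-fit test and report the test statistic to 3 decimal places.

Expected counts E_i = n·p_i: 95×0.14 = 13.3, 95×0.13 = 12.35, 95×0.12 = 11.4, 95×0.12 = 11.4, 95×0.08 = 7.6, 95×0.10 = 9.5, 95×0.10 = 9.5, 95×0.10 = 9.5, 95×0.11 = 10.45.
χ² = (7−13.3)²/13.3 + (12−12.35)²/12.35 + (21−11.4)²/11.4 + (5−11.4)²/11.4 + (11−7.6)²/7.6 + (17−9.5)²/9.5 + (8−9.5)²/9.5 + (6−9.5)²/9.5 + (8−10.45)²/10.45
   = 2.9842 + 0.0099 + 8.0842 + 3.5930 + 1.5211 + 5.9211 + 0.2368 + 1.2895 + 0.5744
Sum = 24.214

24.214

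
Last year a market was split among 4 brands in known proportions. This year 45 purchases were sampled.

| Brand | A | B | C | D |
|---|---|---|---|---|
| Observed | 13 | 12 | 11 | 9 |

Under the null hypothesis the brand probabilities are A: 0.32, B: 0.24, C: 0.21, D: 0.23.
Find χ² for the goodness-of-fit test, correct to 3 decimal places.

0.700

Expected counts E_i = n·p_i: 45×0.32 = 14.4, 45×0.24 = 10.8, 45×0.21 = 9.45, 45×0.23 = 10.35.
cat         O        E   (O−E)²/E
A          13     14.4     0.1361
B          12     10.8     0.1333
C          11     9.45     0.2542
D           9    10.35     0.1761
Sum = 0.700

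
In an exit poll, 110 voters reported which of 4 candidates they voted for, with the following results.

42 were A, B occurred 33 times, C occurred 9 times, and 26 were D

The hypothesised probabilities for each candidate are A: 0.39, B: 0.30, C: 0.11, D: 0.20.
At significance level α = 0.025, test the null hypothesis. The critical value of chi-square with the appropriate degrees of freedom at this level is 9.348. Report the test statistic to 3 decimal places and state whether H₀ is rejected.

Expected counts E_i = n·p_i: 110×0.39 = 42.9, 110×0.30 = 33, 110×0.11 = 12.1, 110×0.20 = 22.
A: (42 − 42.9)²/42.9 = 0.81/42.9 = 0.0189
B: (33 − 33)²/33 = 0/33 = 0.0000
C: (9 − 12.1)²/12.1 = 9.61/12.1 = 0.7942
D: (26 − 22)²/22 = 16/22 = 0.7273
Sum = 1.540
df = 3. Since 1.540 < 9.348, we do not reject H₀.

1.540; do not reject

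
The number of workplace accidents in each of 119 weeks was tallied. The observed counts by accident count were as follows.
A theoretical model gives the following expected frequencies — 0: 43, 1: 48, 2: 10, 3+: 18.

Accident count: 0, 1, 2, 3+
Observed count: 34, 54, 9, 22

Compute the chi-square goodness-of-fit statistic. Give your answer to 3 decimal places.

χ² = (34−43)²/43 + (54−48)²/48 + (9−10)²/10 + (22−18)²/18
   = 1.8837 + 0.7500 + 0.1000 + 0.8889
Sum = 3.623

3.623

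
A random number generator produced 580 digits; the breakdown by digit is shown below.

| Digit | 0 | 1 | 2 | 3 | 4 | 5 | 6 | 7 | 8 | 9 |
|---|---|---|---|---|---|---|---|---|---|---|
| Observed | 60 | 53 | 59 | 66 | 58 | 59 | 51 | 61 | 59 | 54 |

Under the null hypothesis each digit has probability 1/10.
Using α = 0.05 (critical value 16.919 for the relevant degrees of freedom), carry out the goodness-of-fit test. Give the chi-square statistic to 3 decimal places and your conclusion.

Under H₀ each category has probability 1/10, so each expected count is 580/10 = 58.
χ² = (60−58)²/58 + (53−58)²/58 + (59−58)²/58 + (66−58)²/58 + (58−58)²/58 + (59−58)²/58 + (51−58)²/58 + (61−58)²/58 + (59−58)²/58 + (54−58)²/58
   = 0.0690 + 0.4310 + 0.0172 + 1.1034 + 0.0000 + 0.0172 + 0.8448 + 0.1552 + 0.0172 + 0.2759
Sum = 2.931
df = 9. Since 2.931 < 16.919, we do not reject H₀.

2.931; do not reject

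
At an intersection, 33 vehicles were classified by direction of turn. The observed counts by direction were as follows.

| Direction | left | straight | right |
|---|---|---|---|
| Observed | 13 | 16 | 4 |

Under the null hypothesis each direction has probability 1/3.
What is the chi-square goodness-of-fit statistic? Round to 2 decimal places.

Expected count for each of the 3 categories: 33/3 = 11.
left: (13 − 11)²/11 = 4/11 = 0.364
straight: (16 − 11)²/11 = 25/11 = 2.273
right: (4 − 11)²/11 = 49/11 = 4.455
Sum = 7.09

7.09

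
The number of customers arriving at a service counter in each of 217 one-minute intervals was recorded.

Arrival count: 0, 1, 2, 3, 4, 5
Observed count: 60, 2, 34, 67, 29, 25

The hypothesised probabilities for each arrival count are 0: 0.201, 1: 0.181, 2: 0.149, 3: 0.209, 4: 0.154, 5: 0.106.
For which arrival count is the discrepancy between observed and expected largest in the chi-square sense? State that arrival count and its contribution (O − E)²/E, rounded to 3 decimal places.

1, 35.379

Expected counts E_i = n·p_i: 217×0.201 = 43.617, 217×0.181 = 39.277, 217×0.149 = 32.333, 217×0.209 = 45.353, 217×0.154 = 33.418, 217×0.106 = 23.002.
0: (60 − 43.617)²/43.617 = 268.402689/43.617 = 6.1536
1: (2 − 39.277)²/39.277 = 1389.574729/39.277 = 35.3788
2: (34 − 32.333)²/32.333 = 2.778889/32.333 = 0.0859
3: (67 − 45.353)²/45.353 = 468.592609/45.353 = 10.3321
4: (29 − 33.418)²/33.418 = 19.518724/33.418 = 0.5841
5: (25 − 23.002)²/23.002 = 3.992004/23.002 = 0.1736
The largest term is for 1: 35.379.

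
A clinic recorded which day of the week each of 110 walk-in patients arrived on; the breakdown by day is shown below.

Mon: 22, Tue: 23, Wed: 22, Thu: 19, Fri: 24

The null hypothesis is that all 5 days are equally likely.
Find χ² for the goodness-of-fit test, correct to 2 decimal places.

0.64

Expected count for each of the 5 categories: 110/5 = 22.
Mon: (22 − 22)²/22 = 0/22 = 0.000
Tue: (23 − 22)²/22 = 1/22 = 0.045
Wed: (22 − 22)²/22 = 0/22 = 0.000
Thu: (19 − 22)²/22 = 9/22 = 0.409
Fri: (24 − 22)²/22 = 4/22 = 0.182
Sum = 0.64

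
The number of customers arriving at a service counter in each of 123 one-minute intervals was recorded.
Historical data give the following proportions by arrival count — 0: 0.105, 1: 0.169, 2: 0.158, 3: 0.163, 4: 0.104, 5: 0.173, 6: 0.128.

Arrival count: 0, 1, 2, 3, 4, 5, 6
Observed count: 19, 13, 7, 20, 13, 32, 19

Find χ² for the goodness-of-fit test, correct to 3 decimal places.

Expected counts E_i = n·p_i: 123×0.105 = 12.915, 123×0.169 = 20.787, 123×0.158 = 19.434, 123×0.163 = 20.049, 123×0.104 = 12.792, 123×0.173 = 21.279, 123×0.128 = 15.744.
χ² = (19−12.915)²/12.915 + (13−20.787)²/20.787 + (7−19.434)²/19.434 + (20−20.049)²/20.049 + (13−12.792)²/12.792 + (32−21.279)²/21.279 + (19−15.744)²/15.744
   = 2.8670 + 2.9171 + 7.9554 + 0.0001 + 0.0034 + 5.4016 + 0.6734
Sum = 19.818

19.818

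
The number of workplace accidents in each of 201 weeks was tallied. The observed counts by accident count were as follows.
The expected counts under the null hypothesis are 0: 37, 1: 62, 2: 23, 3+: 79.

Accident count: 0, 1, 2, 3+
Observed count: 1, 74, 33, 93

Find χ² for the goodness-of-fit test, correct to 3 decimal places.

44.178

0: (1 − 37)²/37 = 1296/37 = 35.0270
1: (74 − 62)²/62 = 144/62 = 2.3226
2: (33 − 23)²/23 = 100/23 = 4.3478
3+: (93 − 79)²/79 = 196/79 = 2.4810
Sum = 44.178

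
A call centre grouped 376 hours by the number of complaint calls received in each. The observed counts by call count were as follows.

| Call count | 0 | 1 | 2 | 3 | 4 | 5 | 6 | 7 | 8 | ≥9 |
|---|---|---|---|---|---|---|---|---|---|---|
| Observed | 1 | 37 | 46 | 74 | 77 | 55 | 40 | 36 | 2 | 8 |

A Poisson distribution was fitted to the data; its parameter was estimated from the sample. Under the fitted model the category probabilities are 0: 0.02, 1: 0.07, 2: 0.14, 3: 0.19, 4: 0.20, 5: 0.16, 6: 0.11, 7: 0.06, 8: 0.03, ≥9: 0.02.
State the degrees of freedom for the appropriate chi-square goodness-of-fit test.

There are k = 10 categories and 1 parameter estimated from the data, so df = 10 − 1 − 1 = 8.

8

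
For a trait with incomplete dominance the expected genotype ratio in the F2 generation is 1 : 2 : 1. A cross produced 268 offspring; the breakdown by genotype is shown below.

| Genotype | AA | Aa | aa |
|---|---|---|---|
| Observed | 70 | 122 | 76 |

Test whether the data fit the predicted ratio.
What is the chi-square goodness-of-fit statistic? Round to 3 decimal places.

2.418

Ratio total = 4. Expected counts: 268×1/4 = 67, 268×2/4 = 134, 268×1/4 = 67.
χ² = (70−67)²/67 + (122−134)²/134 + (76−67)²/67
   = 0.1343 + 1.0746 + 1.2090
Sum = 2.418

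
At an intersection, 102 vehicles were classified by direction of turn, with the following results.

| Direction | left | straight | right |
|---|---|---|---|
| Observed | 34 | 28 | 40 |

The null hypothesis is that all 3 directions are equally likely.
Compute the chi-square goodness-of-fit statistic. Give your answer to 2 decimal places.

Under H₀ each category has probability 1/3, so each expected count is 102/3 = 34.
χ² = (34−34)²/34 + (28−34)²/34 + (40−34)²/34
   = 0.000 + 1.059 + 1.059
Sum = 2.12

2.12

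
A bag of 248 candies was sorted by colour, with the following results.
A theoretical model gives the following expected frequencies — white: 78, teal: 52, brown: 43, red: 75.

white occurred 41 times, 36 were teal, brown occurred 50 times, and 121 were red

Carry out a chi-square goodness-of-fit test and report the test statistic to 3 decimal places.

white: (41 − 78)²/78 = 1369/78 = 17.5513
teal: (36 − 52)²/52 = 256/52 = 4.9231
brown: (50 − 43)²/43 = 49/43 = 1.1395
red: (121 − 75)²/75 = 2116/75 = 28.2133
Sum = 51.827

51.827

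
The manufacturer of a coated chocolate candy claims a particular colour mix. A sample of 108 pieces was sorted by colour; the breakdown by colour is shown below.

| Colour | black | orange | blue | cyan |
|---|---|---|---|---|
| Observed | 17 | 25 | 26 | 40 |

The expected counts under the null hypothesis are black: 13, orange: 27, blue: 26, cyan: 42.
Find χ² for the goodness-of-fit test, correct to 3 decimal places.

cat         O        E   (O−E)²/E
black      17       13     1.2308
orange     25       27     0.1481
blue       26       26     0.0000
cyan       40       42     0.0952
Sum = 1.474

1.474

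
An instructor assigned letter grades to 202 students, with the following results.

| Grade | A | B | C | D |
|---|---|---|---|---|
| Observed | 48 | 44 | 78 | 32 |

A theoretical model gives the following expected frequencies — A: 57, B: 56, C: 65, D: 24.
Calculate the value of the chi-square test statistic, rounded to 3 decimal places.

9.259

cat         O        E   (O−E)²/E
A          48       57     1.4211
B          44       56     2.5714
C          78       65     2.6000
D          32       24     2.6667
Sum = 9.259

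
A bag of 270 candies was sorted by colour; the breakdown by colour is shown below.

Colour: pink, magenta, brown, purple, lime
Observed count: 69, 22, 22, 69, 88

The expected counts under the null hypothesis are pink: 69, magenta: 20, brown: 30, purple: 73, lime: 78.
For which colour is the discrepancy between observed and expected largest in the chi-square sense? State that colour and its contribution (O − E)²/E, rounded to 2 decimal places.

cat          O        E   (O−E)²/E
pink        69       69      0.000
magenta     22       20      0.200
brown       22       30      2.133
purple      69       73      0.219
lime        88       78      1.282
The largest term is for brown: 2.13.

brown, 2.13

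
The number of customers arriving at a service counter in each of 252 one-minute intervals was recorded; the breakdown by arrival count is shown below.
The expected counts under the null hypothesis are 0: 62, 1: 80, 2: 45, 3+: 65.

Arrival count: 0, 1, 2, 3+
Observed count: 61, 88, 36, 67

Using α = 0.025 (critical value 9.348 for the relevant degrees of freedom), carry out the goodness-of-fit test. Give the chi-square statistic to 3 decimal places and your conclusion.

χ² = (61−62)²/62 + (88−80)²/80 + (36−45)²/45 + (67−65)²/65
   = 0.0161 + 0.8000 + 1.8000 + 0.0615
Sum = 2.678
df = 3. Since 2.678 < 9.348, we do not reject H₀.

2.678; do not reject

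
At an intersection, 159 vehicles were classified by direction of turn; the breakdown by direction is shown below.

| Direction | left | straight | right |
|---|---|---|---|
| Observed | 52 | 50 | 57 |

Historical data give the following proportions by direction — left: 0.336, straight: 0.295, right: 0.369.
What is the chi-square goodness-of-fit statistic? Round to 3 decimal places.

Expected counts E_i = n·p_i: 159×0.336 = 53.424, 159×0.295 = 46.905, 159×0.369 = 58.671.
χ² = (52−53.424)²/53.424 + (50−46.905)²/46.905 + (57−58.671)²/58.671
   = 0.0380 + 0.2042 + 0.0476
Sum = 0.290

0.290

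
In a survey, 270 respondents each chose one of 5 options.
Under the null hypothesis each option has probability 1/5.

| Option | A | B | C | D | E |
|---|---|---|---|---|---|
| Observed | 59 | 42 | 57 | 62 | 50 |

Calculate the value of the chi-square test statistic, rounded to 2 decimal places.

4.78

Expected count for each of the 5 categories: 270/5 = 54.
A: (59 − 54)²/54 = 25/54 = 0.463
B: (42 − 54)²/54 = 144/54 = 2.667
C: (57 − 54)²/54 = 9/54 = 0.167
D: (62 − 54)²/54 = 64/54 = 1.185
E: (50 − 54)²/54 = 16/54 = 0.296
Sum = 4.78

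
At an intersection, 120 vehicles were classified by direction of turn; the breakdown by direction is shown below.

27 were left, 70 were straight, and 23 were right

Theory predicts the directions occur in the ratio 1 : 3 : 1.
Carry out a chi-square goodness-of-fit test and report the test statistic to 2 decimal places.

Ratio total = 5. Expected counts: 120×1/5 = 24, 120×3/5 = 72, 120×1/5 = 24.
cat           O        E   (O−E)²/E
left         27       24      0.375
straight     70       72      0.056
right        23       24      0.042
Sum = 0.47

0.47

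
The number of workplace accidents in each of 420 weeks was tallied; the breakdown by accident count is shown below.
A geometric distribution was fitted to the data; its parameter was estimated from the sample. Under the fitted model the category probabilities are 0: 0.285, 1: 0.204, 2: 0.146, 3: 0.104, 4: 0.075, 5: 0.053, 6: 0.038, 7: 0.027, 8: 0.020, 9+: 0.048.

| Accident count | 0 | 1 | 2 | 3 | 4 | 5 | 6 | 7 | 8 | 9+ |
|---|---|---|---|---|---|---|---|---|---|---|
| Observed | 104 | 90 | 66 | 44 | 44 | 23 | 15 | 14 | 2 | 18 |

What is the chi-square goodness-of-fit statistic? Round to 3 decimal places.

13.411

Expected counts E_i = n·p_i: 420×0.285 = 119.7, 420×0.204 = 85.68, 420×0.146 = 61.32, 420×0.104 = 43.68, 420×0.075 = 31.5, 420×0.053 = 22.26, 420×0.038 = 15.96, 420×0.027 = 11.34, 420×0.020 = 8.4, 420×0.048 = 20.16.
cat         O        E   (O−E)²/E
0         104    119.7     2.0592
1          90    85.68     0.2178
2          66    61.32     0.3572
3          44    43.68     0.0023
4          44     31.5     4.9603
5          23    22.26     0.0246
6          15    15.96     0.0577
7          14    11.34     0.6240
8           2      8.4     4.8762
9+         18    20.16     0.2314
Sum = 13.411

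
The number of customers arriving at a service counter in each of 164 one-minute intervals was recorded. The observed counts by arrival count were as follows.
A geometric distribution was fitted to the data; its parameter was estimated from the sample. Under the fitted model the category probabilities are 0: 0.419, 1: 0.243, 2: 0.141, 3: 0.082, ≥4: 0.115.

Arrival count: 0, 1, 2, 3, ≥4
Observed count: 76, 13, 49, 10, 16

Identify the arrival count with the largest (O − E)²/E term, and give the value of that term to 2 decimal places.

Expected counts E_i = n·p_i: 164×0.419 = 68.716, 164×0.243 = 39.852, 164×0.141 = 23.124, 164×0.082 = 13.448, 164×0.115 = 18.86.
χ² = (76−68.716)²/68.716 + (13−39.852)²/39.852 + (49−23.124)²/23.124 + (10−13.448)²/13.448 + (16−18.86)²/18.86
   = 0.772 + 18.093 + 28.956 + 0.884 + 0.434
The largest term is for 2: 28.96.

2, 28.96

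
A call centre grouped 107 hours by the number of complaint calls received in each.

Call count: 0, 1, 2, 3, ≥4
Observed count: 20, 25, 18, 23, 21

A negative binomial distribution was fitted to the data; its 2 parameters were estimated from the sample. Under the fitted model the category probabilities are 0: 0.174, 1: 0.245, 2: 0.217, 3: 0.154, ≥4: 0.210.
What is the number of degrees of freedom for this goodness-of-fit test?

2

There are k = 5 categories and 2 parameters estimated from the data, so df = 5 − 1 − 2 = 2.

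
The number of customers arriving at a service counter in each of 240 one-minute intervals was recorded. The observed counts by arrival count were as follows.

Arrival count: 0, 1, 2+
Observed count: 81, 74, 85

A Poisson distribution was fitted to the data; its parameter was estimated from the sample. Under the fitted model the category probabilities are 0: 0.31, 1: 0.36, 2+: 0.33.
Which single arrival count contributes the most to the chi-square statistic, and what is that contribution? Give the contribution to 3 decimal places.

Expected counts E_i = n·p_i: 240×0.31 = 74.4, 240×0.36 = 86.4, 240×0.33 = 79.2.
χ² = (81−74.4)²/74.4 + (74−86.4)²/86.4 + (85−79.2)²/79.2
   = 0.5855 + 1.7796 + 0.4247
The largest term is for 1: 1.780.

1, 1.780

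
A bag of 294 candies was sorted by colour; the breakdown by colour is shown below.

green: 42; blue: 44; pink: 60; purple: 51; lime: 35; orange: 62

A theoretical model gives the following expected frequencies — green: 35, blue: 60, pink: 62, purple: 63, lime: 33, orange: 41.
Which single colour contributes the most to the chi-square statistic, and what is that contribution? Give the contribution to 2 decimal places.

green: (42 − 35)²/35 = 49/35 = 1.400
blue: (44 − 60)²/60 = 256/60 = 4.267
pink: (60 − 62)²/62 = 4/62 = 0.065
purple: (51 − 63)²/63 = 144/63 = 2.286
lime: (35 − 33)²/33 = 4/33 = 0.121
orange: (62 − 41)²/41 = 441/41 = 10.756
The largest term is for orange: 10.76.

orange, 10.76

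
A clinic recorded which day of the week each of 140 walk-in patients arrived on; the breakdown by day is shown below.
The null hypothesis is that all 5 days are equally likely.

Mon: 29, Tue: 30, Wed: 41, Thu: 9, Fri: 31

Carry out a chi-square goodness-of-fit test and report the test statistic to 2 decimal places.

19.43

Expected count for each of the 5 categories: 140/5 = 28.
cat         O        E   (O−E)²/E
Mon        29       28      0.036
Tue        30       28      0.143
Wed        41       28      6.036
Thu         9       28     12.893
Fri        31       28      0.321
Sum = 19.43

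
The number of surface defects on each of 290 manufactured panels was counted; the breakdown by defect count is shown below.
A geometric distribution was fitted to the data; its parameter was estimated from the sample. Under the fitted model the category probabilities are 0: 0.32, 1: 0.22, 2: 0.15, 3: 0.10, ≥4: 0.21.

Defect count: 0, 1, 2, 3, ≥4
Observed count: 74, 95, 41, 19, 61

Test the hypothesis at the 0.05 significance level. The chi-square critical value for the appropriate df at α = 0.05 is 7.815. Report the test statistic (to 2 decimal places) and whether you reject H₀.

22.66; reject

Expected counts E_i = n·p_i: 290×0.32 = 92.8, 290×0.22 = 63.8, 290×0.15 = 43.5, 290×0.10 = 29, 290×0.21 = 60.9.
cat         O        E   (O−E)²/E
0          74     92.8      3.809
1          95     63.8     15.258
2          41     43.5      0.144
3          19       29      3.448
≥4         61     60.9      0.000
Sum = 22.66
df = 3. Since 22.66 > 7.815, we reject H₀.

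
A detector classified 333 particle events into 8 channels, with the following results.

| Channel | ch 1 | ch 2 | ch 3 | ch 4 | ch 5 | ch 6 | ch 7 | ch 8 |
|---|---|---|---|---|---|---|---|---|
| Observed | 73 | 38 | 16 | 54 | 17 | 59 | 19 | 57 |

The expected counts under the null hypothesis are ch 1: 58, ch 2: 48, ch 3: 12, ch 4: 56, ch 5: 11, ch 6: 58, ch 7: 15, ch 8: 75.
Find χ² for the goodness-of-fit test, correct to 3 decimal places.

16.044

ch 1: (73 − 58)²/58 = 225/58 = 3.8793
ch 2: (38 − 48)²/48 = 100/48 = 2.0833
ch 3: (16 − 12)²/12 = 16/12 = 1.3333
ch 4: (54 − 56)²/56 = 4/56 = 0.0714
ch 5: (17 − 11)²/11 = 36/11 = 3.2727
ch 6: (59 − 58)²/58 = 1/58 = 0.0172
ch 7: (19 − 15)²/15 = 16/15 = 1.0667
ch 8: (57 − 75)²/75 = 324/75 = 4.3200
Sum = 16.044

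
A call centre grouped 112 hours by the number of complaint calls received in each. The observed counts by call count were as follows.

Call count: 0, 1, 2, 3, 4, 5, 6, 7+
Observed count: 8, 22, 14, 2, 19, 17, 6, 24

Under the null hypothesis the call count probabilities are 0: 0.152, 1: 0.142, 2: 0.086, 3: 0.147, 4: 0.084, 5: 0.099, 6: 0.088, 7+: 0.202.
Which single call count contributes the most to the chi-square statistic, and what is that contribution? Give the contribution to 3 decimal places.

Expected counts E_i = n·p_i: 112×0.152 = 17.024, 112×0.142 = 15.904, 112×0.086 = 9.632, 112×0.147 = 16.464, 112×0.084 = 9.408, 112×0.099 = 11.088, 112×0.088 = 9.856, 112×0.202 = 22.624.
cat         O        E   (O−E)²/E
0           8   17.024     4.7834
1          22   15.904     2.3366
2          14    9.632     1.9808
3           2   16.464    12.7070
4          19    9.408     9.7796
5          17   11.088     3.1522
6           6    9.856     1.5086
7+         24   22.624     0.0837
The largest term is for 3: 12.707.

3, 12.707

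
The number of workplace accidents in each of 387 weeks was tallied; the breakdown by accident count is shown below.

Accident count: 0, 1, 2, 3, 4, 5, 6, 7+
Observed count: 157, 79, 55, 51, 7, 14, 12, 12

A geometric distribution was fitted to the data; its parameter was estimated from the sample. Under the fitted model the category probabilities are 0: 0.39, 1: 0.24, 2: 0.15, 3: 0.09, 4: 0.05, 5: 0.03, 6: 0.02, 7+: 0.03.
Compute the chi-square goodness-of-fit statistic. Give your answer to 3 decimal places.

Expected counts E_i = n·p_i: 387×0.39 = 150.93, 387×0.24 = 92.88, 387×0.15 = 58.05, 387×0.09 = 34.83, 387×0.05 = 19.35, 387×0.03 = 11.61, 387×0.02 = 7.74, 387×0.03 = 11.61.
χ² = (157−150.93)²/150.93 + (79−92.88)²/92.88 + (55−58.05)²/58.05 + (51−34.83)²/34.83 + (7−19.35)²/19.35 + (14−11.61)²/11.61 + (12−7.74)²/7.74 + (12−11.61)²/11.61
   = 0.2441 + 2.0742 + 0.1602 + 7.5070 + 7.8823 + 0.4920 + 2.3447 + 0.0131
Sum = 20.718

20.718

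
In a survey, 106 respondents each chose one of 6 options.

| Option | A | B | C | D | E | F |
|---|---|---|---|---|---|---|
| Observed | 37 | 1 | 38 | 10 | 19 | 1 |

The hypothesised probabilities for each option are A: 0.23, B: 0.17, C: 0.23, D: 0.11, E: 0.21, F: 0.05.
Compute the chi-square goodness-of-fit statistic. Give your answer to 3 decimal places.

Expected counts E_i = n·p_i: 106×0.23 = 24.38, 106×0.17 = 18.02, 106×0.23 = 24.38, 106×0.11 = 11.66, 106×0.21 = 22.26, 106×0.05 = 5.3.
A: (37 − 24.38)²/24.38 = 159.2644/24.38 = 6.5326
B: (1 − 18.02)²/18.02 = 289.6804/18.02 = 16.0755
C: (38 − 24.38)²/24.38 = 185.5044/24.38 = 7.6089
D: (10 − 11.66)²/11.66 = 2.7556/11.66 = 0.2363
E: (19 − 22.26)²/22.26 = 10.6276/22.26 = 0.4774
F: (1 − 5.3)²/5.3 = 18.49/5.3 = 3.4887
Sum = 34.419

34.419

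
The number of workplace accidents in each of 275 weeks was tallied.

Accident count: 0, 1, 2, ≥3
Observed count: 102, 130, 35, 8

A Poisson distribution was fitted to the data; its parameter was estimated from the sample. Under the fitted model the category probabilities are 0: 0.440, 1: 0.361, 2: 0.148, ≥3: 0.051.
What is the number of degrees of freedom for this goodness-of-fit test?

There are k = 4 categories and 1 parameter estimated from the data, so df = 4 − 1 − 1 = 2.

2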